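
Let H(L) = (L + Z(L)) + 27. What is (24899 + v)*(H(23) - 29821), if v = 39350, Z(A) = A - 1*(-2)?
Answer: -1911150754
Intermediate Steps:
Z(A) = 2 + A (Z(A) = A + 2 = 2 + A)
H(L) = 29 + 2*L (H(L) = (L + (2 + L)) + 27 = (2 + 2*L) + 27 = 29 + 2*L)
(24899 + v)*(H(23) - 29821) = (24899 + 39350)*((29 + 2*23) - 29821) = 64249*((29 + 46) - 29821) = 64249*(75 - 29821) = 64249*(-29746) = -1911150754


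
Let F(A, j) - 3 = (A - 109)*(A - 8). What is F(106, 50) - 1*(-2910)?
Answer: 2619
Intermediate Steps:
F(A, j) = 3 + (-109 + A)*(-8 + A) (F(A, j) = 3 + (A - 109)*(A - 8) = 3 + (-109 + A)*(-8 + A))
F(106, 50) - 1*(-2910) = (875 + 106**2 - 117*106) - 1*(-2910) = (875 + 11236 - 12402) + 2910 = -291 + 2910 = 2619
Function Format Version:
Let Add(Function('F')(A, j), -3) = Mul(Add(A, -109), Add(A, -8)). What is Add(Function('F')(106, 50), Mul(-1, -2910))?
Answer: 2619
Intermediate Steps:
Function('F')(A, j) = Add(3, Mul(Add(-109, A), Add(-8, A))) (Function('F')(A, j) = Add(3, Mul(Add(A, -109), Add(A, -8))) = Add(3, Mul(Add(-109, A), Add(-8, A))))
Add(Function('F')(106, 50), Mul(-1, -2910)) = Add(Add(875, Pow(106, 2), Mul(-117, 106)), Mul(-1, -2910)) = Add(Add(875, 11236, -12402), 2910) = Add(-291, 2910) = 2619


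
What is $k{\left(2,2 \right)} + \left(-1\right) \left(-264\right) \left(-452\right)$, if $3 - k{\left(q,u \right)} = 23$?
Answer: $-119348$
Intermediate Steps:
$k{\left(q,u \right)} = -20$ ($k{\left(q,u \right)} = 3 - 23 = -20$)
$k{\left(2,2 \right)} + \left(-1\right) \left(-264\right) \left(-452\right) = -20 + \left(-1\right) \left(-264\right) \left(-452\right) = -20 + 264 \left(-452\right) = -20 - 119328 = -119348$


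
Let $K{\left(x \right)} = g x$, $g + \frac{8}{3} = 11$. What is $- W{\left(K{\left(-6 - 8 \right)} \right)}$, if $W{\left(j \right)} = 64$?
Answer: $-64$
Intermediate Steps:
$g = \frac{25}{3}$ ($g = - \frac{8}{3} + 11 = \frac{25}{3} \approx 8.3333$)
$K{\left(x \right)} = \frac{25 x}{3}$
$- W{\left(K{\left(-6 - 8 \right)} \right)} = \left(-1\right) 64 = -64$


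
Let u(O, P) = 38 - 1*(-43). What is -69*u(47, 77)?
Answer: -5589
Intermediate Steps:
u(O, P) = 81 (u(O, P) = 38 + 43 = 81)
-69*u(47, 77) = -69*81 = -5589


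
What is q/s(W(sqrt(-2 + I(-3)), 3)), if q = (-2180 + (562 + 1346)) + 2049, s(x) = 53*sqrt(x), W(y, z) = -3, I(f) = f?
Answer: -1777*I*sqrt(3)/159 ≈ -19.358*I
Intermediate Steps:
q = 1777 (q = (-2180 + 1908) + 2049 = -272 + 2049 = 1777)
q/s(W(sqrt(-2 + I(-3)), 3)) = 1777/((53*sqrt(-3))) = 1777/((53*(I*sqrt(3)))) = 1777/((53*I*sqrt(3))) = 1777*(-I*sqrt(3)/159) = -1777*I*sqrt(3)/159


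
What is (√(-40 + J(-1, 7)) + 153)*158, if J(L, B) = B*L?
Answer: 24174 + 158*I*√47 ≈ 24174.0 + 1083.2*I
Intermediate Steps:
(√(-40 + J(-1, 7)) + 153)*158 = (√(-40 + 7*(-1)) + 153)*158 = (√(-40 - 7) + 153)*158 = (√(-47) + 153)*158 = (I*√47 + 153)*158 = (153 + I*√47)*158 = 24174 + 158*I*√47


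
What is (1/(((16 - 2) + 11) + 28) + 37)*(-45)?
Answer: -88290/53 ≈ -1665.8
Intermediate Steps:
(1/(((16 - 2) + 11) + 28) + 37)*(-45) = (1/((14 + 11) + 28) + 37)*(-45) = (1/(25 + 28) + 37)*(-45) = (1/53 + 37)*(-45) = (1962/53)*(-45) = -88290/53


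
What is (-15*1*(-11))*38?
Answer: 6270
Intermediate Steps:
(-15*1*(-11))*38 = -15*(-11)*38 = 165*38 = 6270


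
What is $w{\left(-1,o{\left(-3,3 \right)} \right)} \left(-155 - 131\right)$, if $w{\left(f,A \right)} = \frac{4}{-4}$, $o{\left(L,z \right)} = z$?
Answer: $286$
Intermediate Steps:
$w{\left(f,A \right)} = -1$ ($w{\left(f,A \right)} = 4 \left(- \frac{1}{4}\right) = -1$)
$w{\left(-1,o{\left(-3,3 \right)} \right)} \left(-155 - 131\right) = - (-155 - 131) = \left(-1\right) \left(-286\right) = 286$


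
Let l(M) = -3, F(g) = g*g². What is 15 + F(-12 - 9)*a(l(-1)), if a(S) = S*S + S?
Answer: -55551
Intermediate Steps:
F(g) = g³
a(S) = S + S² (a(S) = S² + S = S + S²)
15 + F(-12 - 9)*a(l(-1)) = 15 + (-12 - 9)³*(-3*(1 - 3)) = 15 + (-21)³*(-3*(-2)) = 15 - 9261*6 = 15 - 55566 = -55551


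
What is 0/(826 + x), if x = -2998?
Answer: 0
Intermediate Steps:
0/(826 + x) = 0/(826 - 2998) = 0/(-2172) = -1/2172*0 = 0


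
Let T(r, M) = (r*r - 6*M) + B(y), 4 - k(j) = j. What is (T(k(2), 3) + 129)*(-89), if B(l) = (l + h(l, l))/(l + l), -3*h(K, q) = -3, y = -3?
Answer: -30794/3 ≈ -10265.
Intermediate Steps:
h(K, q) = 1 (h(K, q) = -1/3*(-3) = 1)
B(l) = (1 + l)/(2*l) (B(l) = (l + 1)/(l + l) = (1 + l)/((2*l)) = (1 + l)*(1/(2*l)) = (1 + l)/(2*l))
k(j) = 4 - j
T(r, M) = 1/3 + r**2 - 6*M (T(r, M) = (r*r - 6*M) + (1/2)*(1 - 3)/(-3) = (r**2 - 6*M) + (1/2)*(-1/3)*(-2) = (r**2 - 6*M) + 1/3 = 1/3 + r**2 - 6*M)
(T(k(2), 3) + 129)*(-89) = ((1/3 + (4 - 1*2)**2 - 6*3) + 129)*(-89) = ((1/3 + (4 - 2)**2 - 18) + 129)*(-89) = ((1/3 + 2**2 - 18) + 129)*(-89) = ((1/3 + 4 - 18) + 129)*(-89) = (-41/3 + 129)*(-89) = (346/3)*(-89) = -30794/3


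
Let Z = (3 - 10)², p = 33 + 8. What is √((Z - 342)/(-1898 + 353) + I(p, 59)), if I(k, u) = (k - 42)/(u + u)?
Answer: √6021516990/182310 ≈ 0.42564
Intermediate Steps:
p = 41
Z = 49 (Z = (-7)² = 49)
I(k, u) = (-42 + k)/(2*u) (I(k, u) = (-42 + k)/((2*u)) = (-42 + k)*(1/(2*u)) = (-42 + k)/(2*u))
√((Z - 342)/(-1898 + 353) + I(p, 59)) = √((49 - 342)/(-1898 + 353) + (½)*(-42 + 41)/59) = √(-293/(-1545) + (½)*(1/59)*(-1)) = √(-293*(-1/1545) - 1/118) = √(293/1545 - 1/118) = √(33029/182310) = √6021516990/182310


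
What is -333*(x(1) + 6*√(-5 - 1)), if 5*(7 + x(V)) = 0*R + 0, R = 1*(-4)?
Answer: 2331 - 1998*I*√6 ≈ 2331.0 - 4894.1*I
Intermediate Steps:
R = -4
x(V) = -7 (x(V) = -7 + (0*(-4) + 0)/5 = -7 + (0 + 0)/5 = -7 + (⅕)*0 = -7 + 0 = -7)
-333*(x(1) + 6*√(-5 - 1)) = -333*(-7 + 6*√(-5 - 1)) = -333*(-7 + 6*√(-6)) = -333*(-7 + 6*(I*√6)) = -333*(-7 + 6*I*√6) = 2331 - 1998*I*√6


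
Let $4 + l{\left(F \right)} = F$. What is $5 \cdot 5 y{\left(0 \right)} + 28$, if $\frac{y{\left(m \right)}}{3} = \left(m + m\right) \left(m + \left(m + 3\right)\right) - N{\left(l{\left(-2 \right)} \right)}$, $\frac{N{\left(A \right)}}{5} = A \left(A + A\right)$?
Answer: $-26972$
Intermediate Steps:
$l{\left(F \right)} = -4 + F$
$N{\left(A \right)} = 10 A^{2}$ ($N{\left(A \right)} = 5 A \left(A + A\right) = 5 A 2 A = 5 \cdot 2 A^{2} = 10 A^{2}$)
$y{\left(m \right)} = -1080 + 6 m \left(3 + 2 m\right)$ ($y{\left(m \right)} = 3 \left(\left(m + m\right) \left(m + \left(m + 3\right)\right) - 10 \left(-4 - 2\right)^{2}\right) = 3 \left(2 m \left(m + \left(3 + m\right)\right) - 10 \left(-6\right)^{2}\right) = 3 \left(2 m \left(3 + 2 m\right) - 10 \cdot 36\right) = 3 \left(2 m \left(3 + 2 m\right) - 360\right) = 3 \left(-360 + 2 m \left(3 + 2 m\right)\right) = -1080 + 6 m \left(3 + 2 m\right)$)
$5 \cdot 5 y{\left(0 \right)} + 28 = 5 \cdot 5 \left(-1080 + 12 \cdot 0^{2} + 18 \cdot 0\right) + 28 = 25 \left(-1080 + 12 \cdot 0 + 0\right) + 28 = 25 \left(-1080 + 0 + 0\right) + 28 = 25 \left(-1080\right) + 28 = -27000 + 28 = -26972$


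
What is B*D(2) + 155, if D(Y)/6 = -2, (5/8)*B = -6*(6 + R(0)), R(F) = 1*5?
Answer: 7111/5 ≈ 1422.2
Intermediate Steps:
R(F) = 5
B = -528/5 (B = 8*(-6*(6 + 5))/5 = 8*(-6*11)/5 = (8/5)*(-66) = -528/5 ≈ -105.60)
D(Y) = -12 (D(Y) = 6*(-2) = -12)
B*D(2) + 155 = -528/5*(-12) + 155 = 6336/5 + 155 = 7111/5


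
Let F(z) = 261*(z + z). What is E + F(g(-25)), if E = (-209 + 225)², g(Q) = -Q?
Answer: 13306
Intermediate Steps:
E = 256 (E = 16² = 256)
F(z) = 522*z (F(z) = 261*(2*z) = 522*z)
E + F(g(-25)) = 256 + 522*(-1*(-25)) = 256 + 522*25 = 256 + 13050 = 13306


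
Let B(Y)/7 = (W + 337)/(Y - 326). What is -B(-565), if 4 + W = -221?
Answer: 784/891 ≈ 0.87991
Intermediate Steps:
W = -225 (W = -4 - 221 = -225)
B(Y) = 784/(-326 + Y) (B(Y) = 7*((-225 + 337)/(Y - 326)) = 7*(112/(-326 + Y)) = 784/(-326 + Y))
-B(-565) = -784/(-326 - 565) = -784/(-891) = -784*(-1)/891 = -1*(-784/891) = 784/891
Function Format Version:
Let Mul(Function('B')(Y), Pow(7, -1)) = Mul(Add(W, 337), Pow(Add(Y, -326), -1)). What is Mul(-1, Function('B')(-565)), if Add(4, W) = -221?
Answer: Rational(784, 891) ≈ 0.87991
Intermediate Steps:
W = -225 (W = Add(-4, -221) = -225)
Function('B')(Y) = Mul(784, Pow(Add(-326, Y), -1)) (Function('B')(Y) = Mul(7, Mul(Add(-225, 337), Pow(Add(Y, -326), -1))) = Mul(7, Mul(112, Pow(Add(-326, Y), -1))) = Mul(784, Pow(Add(-326, Y), -1)))
Mul(-1, Function('B')(-565)) = Mul(-1, Mul(784, Pow(Add(-326, -565), -1))) = Mul(-1, Mul(784, Pow(-891, -1))) = Mul(-1, Mul(784, Rational(-1, 891))) = Mul(-1, Rational(-784, 891)) = Rational(784, 891)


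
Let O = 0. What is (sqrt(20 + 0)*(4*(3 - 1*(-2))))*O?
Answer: 0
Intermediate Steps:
(sqrt(20 + 0)*(4*(3 - 1*(-2))))*O = (sqrt(20 + 0)*(4*(3 - 1*(-2))))*0 = (sqrt(20)*(4*(3 + 2)))*0 = ((2*sqrt(5))*(4*5))*0 = ((2*sqrt(5))*20)*0 = (40*sqrt(5))*0 = 0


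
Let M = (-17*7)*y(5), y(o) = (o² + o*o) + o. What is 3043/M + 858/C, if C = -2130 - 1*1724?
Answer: -510098/741895 ≈ -0.68756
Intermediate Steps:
y(o) = o + 2*o² (y(o) = (o² + o²) + o = 2*o² + o = o + 2*o²)
M = -6545 (M = (-17*7)*(5*(1 + 2*5)) = -595*(1 + 10) = -595*11 = -119*55 = -6545)
C = -3854 (C = -2130 - 1724 = -3854)
3043/M + 858/C = 3043/(-6545) + 858/(-3854) = 3043*(-1/6545) + 858*(-1/3854) = -179/385 - 429/1927 = -510098/741895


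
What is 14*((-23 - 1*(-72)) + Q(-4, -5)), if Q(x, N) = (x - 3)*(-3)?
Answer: 980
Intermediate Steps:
Q(x, N) = 9 - 3*x (Q(x, N) = (-3 + x)*(-3) = 9 - 3*x)
14*((-23 - 1*(-72)) + Q(-4, -5)) = 14*((-23 - 1*(-72)) + (9 - 3*(-4))) = 14*((-23 + 72) + (9 + 12)) = 14*(49 + 21) = 14*70 = 980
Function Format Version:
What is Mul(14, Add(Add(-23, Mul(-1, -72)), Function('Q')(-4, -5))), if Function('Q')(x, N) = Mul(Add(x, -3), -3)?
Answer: 980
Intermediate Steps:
Function('Q')(x, N) = Add(9, Mul(-3, x)) (Function('Q')(x, N) = Mul(Add(-3, x), -3) = Add(9, Mul(-3, x)))
Mul(14, Add(Add(-23, Mul(-1, -72)), Function('Q')(-4, -5))) = Mul(14, Add(Add(-23, Mul(-1, -72)), Add(9, Mul(-3, -4)))) = Mul(14, Add(Add(-23, 72), Add(9, 12))) = Mul(14, Add(49, 21)) = Mul(14, 70) = 980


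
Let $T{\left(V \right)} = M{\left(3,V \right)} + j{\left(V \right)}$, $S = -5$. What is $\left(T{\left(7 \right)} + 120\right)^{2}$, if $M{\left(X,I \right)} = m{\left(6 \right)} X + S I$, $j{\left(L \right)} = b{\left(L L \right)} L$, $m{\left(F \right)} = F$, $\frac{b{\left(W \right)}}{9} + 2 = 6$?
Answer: $126025$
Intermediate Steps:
$b{\left(W \right)} = 36$ ($b{\left(W \right)} = -18 + 9 \cdot 6 = -18 + 54 = 36$)
$j{\left(L \right)} = 36 L$
$M{\left(X,I \right)} = - 5 I + 6 X$ ($M{\left(X,I \right)} = 6 X - 5 I = - 5 I + 6 X$)
$T{\left(V \right)} = 18 + 31 V$ ($T{\left(V \right)} = \left(- 5 V + 6 \cdot 3\right) + 36 V = \left(- 5 V + 18\right) + 36 V = \left(18 - 5 V\right) + 36 V = 18 + 31 V$)
$\left(T{\left(7 \right)} + 120\right)^{2} = \left(\left(18 + 31 \cdot 7\right) + 120\right)^{2} = \left(\left(18 + 217\right) + 120\right)^{2} = \left(235 + 120\right)^{2} = 355^{2} = 126025$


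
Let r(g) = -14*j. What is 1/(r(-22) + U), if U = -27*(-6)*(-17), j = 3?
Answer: -1/2796 ≈ -0.00035765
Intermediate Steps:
r(g) = -42 (r(g) = -14*3 = -42)
U = -2754 (U = 162*(-17) = -2754)
1/(r(-22) + U) = 1/(-42 - 2754) = 1/(-2796) = -1/2796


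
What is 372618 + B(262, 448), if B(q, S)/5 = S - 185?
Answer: 373933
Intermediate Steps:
B(q, S) = -925 + 5*S (B(q, S) = 5*(S - 185) = 5*(-185 + S) = -925 + 5*S)
372618 + B(262, 448) = 372618 + (-925 + 5*448) = 372618 + (-925 + 2240) = 372618 + 1315 = 373933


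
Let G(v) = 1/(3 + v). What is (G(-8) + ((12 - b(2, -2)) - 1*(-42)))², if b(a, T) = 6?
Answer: 57121/25 ≈ 2284.8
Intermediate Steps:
(G(-8) + ((12 - b(2, -2)) - 1*(-42)))² = (1/(3 - 8) + ((12 - 1*6) - 1*(-42)))² = (1/(-5) + ((12 - 6) + 42))² = (-⅕ + (6 + 42))² = (-⅕ + 48)² = (239/5)² = 57121/25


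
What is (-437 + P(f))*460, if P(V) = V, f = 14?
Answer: -194580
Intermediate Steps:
(-437 + P(f))*460 = (-437 + 14)*460 = -423*460 = -194580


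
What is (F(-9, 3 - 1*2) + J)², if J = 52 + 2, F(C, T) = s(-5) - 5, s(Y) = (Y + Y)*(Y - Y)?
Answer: 2401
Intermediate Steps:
s(Y) = 0 (s(Y) = (2*Y)*0 = 0)
F(C, T) = -5 (F(C, T) = 0 - 5 = -5)
J = 54
(F(-9, 3 - 1*2) + J)² = (-5 + 54)² = 49² = 2401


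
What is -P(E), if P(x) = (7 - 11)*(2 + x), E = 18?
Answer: 80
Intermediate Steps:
P(x) = -8 - 4*x (P(x) = -4*(2 + x) = -8 - 4*x)
-P(E) = -(-8 - 4*18) = -(-8 - 72) = -1*(-80) = 80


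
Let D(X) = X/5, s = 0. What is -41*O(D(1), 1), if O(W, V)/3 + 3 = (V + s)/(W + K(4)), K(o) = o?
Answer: 2378/7 ≈ 339.71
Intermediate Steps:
D(X) = X/5 (D(X) = X*(⅕) = X/5)
O(W, V) = -9 + 3*V/(4 + W) (O(W, V) = -9 + 3*((V + 0)/(W + 4)) = -9 + 3*(V/(4 + W)) = -9 + 3*V/(4 + W))
-41*O(D(1), 1) = -123*(-12 + 1 - 3/5)/(4 + (⅕)*1) = -123*(-12 + 1 - 3*⅕)/(4 + ⅕) = -123*(-12 + 1 - ⅗)/21/5 = -123*5*(-58)/(21*5) = -41*(-58/7) = 2378/7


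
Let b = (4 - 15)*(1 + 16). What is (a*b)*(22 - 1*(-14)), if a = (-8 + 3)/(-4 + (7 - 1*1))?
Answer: 16830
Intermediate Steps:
a = -5/2 (a = -5/(-4 + (7 - 1)) = -5/(-4 + 6) = -5/2 ≈ -2.5000)
b = -187 (b = -11*17 = -187)
(a*b)*(22 - 1*(-14)) = (-5/2*(-187))*(22 - 1*(-14)) = 935*(22 + 14)/2 = (935/2)*36 = 16830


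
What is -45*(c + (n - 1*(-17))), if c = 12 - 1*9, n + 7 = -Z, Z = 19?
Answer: 270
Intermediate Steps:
n = -26 (n = -7 - 1*19 = -7 - 19 = -26)
c = 3 (c = 12 - 9 = 3)
-45*(c + (n - 1*(-17))) = -45*(3 + (-26 - 1*(-17))) = -45*(3 + (-26 + 17)) = -45*(3 - 9) = -45*(-6) = -1*(-270) = 270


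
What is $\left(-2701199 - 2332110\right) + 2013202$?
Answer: $-3020107$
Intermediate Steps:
$\left(-2701199 - 2332110\right) + 2013202 = -5033309 + 2013202 = -3020107$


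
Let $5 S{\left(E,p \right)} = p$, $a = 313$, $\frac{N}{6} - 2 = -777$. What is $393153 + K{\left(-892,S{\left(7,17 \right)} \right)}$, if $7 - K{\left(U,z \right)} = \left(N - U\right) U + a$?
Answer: $-2959289$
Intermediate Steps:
$N = -4650$ ($N = 12 + 6 \left(-777\right) = 12 - 4662 = -4650$)
$S{\left(E,p \right)} = \frac{p}{5}$
$K{\left(U,z \right)} = -306 - U \left(-4650 - U\right)$ ($K{\left(U,z \right)} = 7 - \left(\left(-4650 - U\right) U + 313\right) = 7 - \left(U \left(-4650 - U\right) + 313\right) = 7 - \left(313 + U \left(-4650 - U\right)\right) = -306 - U \left(-4650 - U\right)$)
$393153 + K{\left(-892,S{\left(7,17 \right)} \right)} = 393153 + \left(-306 + \left(-892\right)^{2} + 4650 \left(-892\right)\right) = 393153 - 3352442 = -2959289$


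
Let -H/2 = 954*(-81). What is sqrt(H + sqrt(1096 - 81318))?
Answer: sqrt(154548 + I*sqrt(80222)) ≈ 393.13 + 0.36*I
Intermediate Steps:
H = 154548 (H = -1908*(-81) = -2*(-77274) = 154548)
sqrt(H + sqrt(1096 - 81318)) = sqrt(154548 + sqrt(1096 - 81318)) = sqrt(154548 + sqrt(-80222)) = sqrt(154548 + I*sqrt(80222))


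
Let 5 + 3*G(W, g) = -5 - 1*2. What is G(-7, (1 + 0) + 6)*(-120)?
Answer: 480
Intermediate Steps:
G(W, g) = -4 (G(W, g) = -5/3 + (-5 - 1*2)/3 = -5/3 + (-5 - 2)/3 = -5/3 + (1/3)*(-7) = -5/3 - 7/3 = -4)
G(-7, (1 + 0) + 6)*(-120) = -4*(-120) = 480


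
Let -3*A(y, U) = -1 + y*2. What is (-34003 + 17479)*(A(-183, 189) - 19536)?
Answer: 320791428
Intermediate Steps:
A(y, U) = ⅓ - 2*y/3 (A(y, U) = -(-1 + y*2)/3 = -(-1 + 2*y)/3 = ⅓ - 2*y/3)
(-34003 + 17479)*(A(-183, 189) - 19536) = (-34003 + 17479)*((⅓ - ⅔*(-183)) - 19536) = -16524*((⅓ + 122) - 19536) = -16524*(367/3 - 19536) = -16524*(-58241/3) = 320791428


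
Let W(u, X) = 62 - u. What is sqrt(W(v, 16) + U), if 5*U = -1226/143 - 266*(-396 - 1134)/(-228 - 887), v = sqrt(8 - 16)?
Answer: sqrt(-323264533020 - 50845416050*I*sqrt(2))/159445 ≈ 0.39419 - 3.5876*I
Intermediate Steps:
v = 2*I*sqrt(2) (v = sqrt(-8) = 2*I*sqrt(2) ≈ 2.8284*I)
U = -11913026/159445 (U = (-1226/143 - 266*(-396 - 1134)/(-228 - 887))/5 = (-1226*1/143 - 266/((-1115/(-1530))))/5 = (-1226/143 - 266/((-1115*(-1/1530))))/5 = (-1226/143 - 266/223/306)/5 = (-1226/143 - 266*306/223)/5 = (-1226/143 - 81396/223)/5 = (1/5)*(-11913026/31889) = -11913026/159445 ≈ -74.716)
sqrt(W(v, 16) + U) = sqrt((62 - 2*I*sqrt(2)) - 11913026/159445) = sqrt(-2027436/159445 - 2*I*sqrt(2))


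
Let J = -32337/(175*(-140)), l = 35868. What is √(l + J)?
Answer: √4393991685/350 ≈ 189.39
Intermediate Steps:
J = 32337/24500 (J = -32337/(-24500) = -32337*(-1/24500) = 32337/24500 ≈ 1.3199)
√(l + J) = √(35868 + 32337/24500) = √(878798337/24500) = √4393991685/350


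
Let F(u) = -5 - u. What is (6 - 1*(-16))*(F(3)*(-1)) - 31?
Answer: 145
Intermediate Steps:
(6 - 1*(-16))*(F(3)*(-1)) - 31 = (6 - 1*(-16))*((-5 - 1*3)*(-1)) - 31 = (6 + 16)*((-5 - 3)*(-1)) - 31 = 22*(-8*(-1)) - 31 = 22*8 - 31 = 176 - 31 = 145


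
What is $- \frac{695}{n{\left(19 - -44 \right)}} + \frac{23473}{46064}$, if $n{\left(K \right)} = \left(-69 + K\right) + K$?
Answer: $- \frac{30676519}{2625648} \approx -11.683$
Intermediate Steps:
$n{\left(K \right)} = -69 + 2 K$
$- \frac{695}{n{\left(19 - -44 \right)}} + \frac{23473}{46064} = - \frac{695}{-69 + 2 \left(19 - -44\right)} + \frac{23473}{46064} = - \frac{695}{-69 + 2 \left(19 + 44\right)} + 23473 \cdot \frac{1}{46064} = - \frac{695}{-69 + 2 \cdot 63} + \frac{23473}{46064} = - \frac{695}{-69 + 126} + \frac{23473}{46064} = - \frac{695}{57} + \frac{23473}{46064} = - \frac{30676519}{2625648}$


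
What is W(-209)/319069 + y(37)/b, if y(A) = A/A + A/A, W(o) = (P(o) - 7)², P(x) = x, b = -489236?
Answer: 11412578339/78050020642 ≈ 0.14622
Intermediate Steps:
W(o) = (-7 + o)² (W(o) = (o - 7)² = (-7 + o)²)
y(A) = 2 (y(A) = 1 + 1 = 2)
W(-209)/319069 + y(37)/b = (-7 - 209)²/319069 + 2/(-489236) = (-216)²*(1/319069) + 2*(-1/489236) = 46656*(1/319069) - 1/244618 = 46656/319069 - 1/244618 = 11412578339/78050020642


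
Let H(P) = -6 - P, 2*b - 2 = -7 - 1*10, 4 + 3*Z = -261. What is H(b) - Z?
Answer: 539/6 ≈ 89.833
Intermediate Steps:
Z = -265/3 (Z = -4/3 + (1/3)*(-261) = -4/3 - 87 = -265/3 ≈ -88.333)
b = -15/2 (b = 1 + (-7 - 1*10)/2 = 1 + (-7 - 10)/2 = 1 + (1/2)*(-17) = 1 - 17/2 = -15/2 ≈ -7.5000)
H(b) - Z = (-6 - 1*(-15/2)) - 1*(-265/3) = (-6 + 15/2) + 265/3 = 3/2 + 265/3 = 539/6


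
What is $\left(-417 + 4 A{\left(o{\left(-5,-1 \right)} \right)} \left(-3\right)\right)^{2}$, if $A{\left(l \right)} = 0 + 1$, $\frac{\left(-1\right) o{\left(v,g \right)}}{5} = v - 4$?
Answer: $184041$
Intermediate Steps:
$o{\left(v,g \right)} = 20 - 5 v$ ($o{\left(v,g \right)} = - 5 \left(v - 4\right) = - 5 \left(-4 + v\right) = 20 - 5 v$)
$A{\left(l \right)} = 1$
$\left(-417 + 4 A{\left(o{\left(-5,-1 \right)} \right)} \left(-3\right)\right)^{2} = \left(-417 + 4 \cdot 1 \left(-3\right)\right)^{2} = \left(-417 + 4 \left(-3\right)\right)^{2} = \left(-417 - 12\right)^{2} = \left(-429\right)^{2} = 184041$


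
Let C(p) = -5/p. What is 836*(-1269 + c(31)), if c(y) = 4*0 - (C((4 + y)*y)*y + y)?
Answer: -7606764/7 ≈ -1.0867e+6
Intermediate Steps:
c(y) = -y + 5/(4 + y) (c(y) = 4*0 - ((-5*1/(y*(4 + y)))*y + y) = 0 - ((-5*1/(y*(4 + y)))*y + y) = 0 - ((-5/(y*(4 + y)))*y + y) = 0 - (-5/(4 + y) + y) = 0 - (y - 5/(4 + y)) = 0 + (-y + 5/(4 + y)) = -y + 5/(4 + y))
836*(-1269 + c(31)) = 836*(-1269 + (5 - 1*31*(4 + 31))/(4 + 31)) = 836*(-1269 + (5 - 1*31*35)/35) = 836*(-1269 + (5 - 1085)/35) = 836*(-1269 + (1/35)*(-1080)) = 836*(-1269 - 216/7) = 836*(-9099/7) = -7606764/7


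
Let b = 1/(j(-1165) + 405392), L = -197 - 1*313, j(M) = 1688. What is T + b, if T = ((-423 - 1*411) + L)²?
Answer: 735323258881/407080 ≈ 1.8063e+6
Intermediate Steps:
L = -510 (L = -197 - 313 = -510)
b = 1/407080 (b = 1/(1688 + 405392) = 1/407080 ≈ 2.4565e-6)
T = 1806336 (T = ((-423 - 1*411) - 510)² = ((-423 - 411) - 510)² = (-834 - 510)² = (-1344)² = 1806336)
T + b = 1806336 + 1/407080 = 735323258881/407080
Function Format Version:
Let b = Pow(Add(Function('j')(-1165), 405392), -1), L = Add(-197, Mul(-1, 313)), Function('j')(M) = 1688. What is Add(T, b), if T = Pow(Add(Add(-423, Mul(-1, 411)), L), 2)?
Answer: Rational(735323258881, 407080) ≈ 1.8063e+6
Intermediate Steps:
L = -510 (L = Add(-197, -313) = -510)
b = Rational(1, 407080) (b = Pow(Add(1688, 405392), -1) = Pow(407080, -1) = Rational(1, 407080) ≈ 2.4565e-6)
T = 1806336 (T = Pow(Add(Add(-423, Mul(-1, 411)), -510), 2) = Pow(Add(Add(-423, -411), -510), 2) = Pow(Add(-834, -510), 2) = Pow(-1344, 2) = 1806336)
Add(T, b) = Add(1806336, Rational(1, 407080)) = Rational(735323258881, 407080)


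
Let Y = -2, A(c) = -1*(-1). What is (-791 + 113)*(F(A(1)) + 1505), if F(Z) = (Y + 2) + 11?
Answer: -1027848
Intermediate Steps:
A(c) = 1
F(Z) = 11 (F(Z) = (-2 + 2) + 11 = 0 + 11 = 11)
(-791 + 113)*(F(A(1)) + 1505) = (-791 + 113)*(11 + 1505) = -678*1516 = -1027848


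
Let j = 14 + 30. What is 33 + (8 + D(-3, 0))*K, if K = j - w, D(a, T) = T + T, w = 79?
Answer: -247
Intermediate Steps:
j = 44
D(a, T) = 2*T
K = -35 (K = 44 - 1*79 = 44 - 79 = -35)
33 + (8 + D(-3, 0))*K = 33 + (8 + 2*0)*(-35) = 33 + (8 + 0)*(-35) = 33 + 8*(-35) = 33 - 280 = -247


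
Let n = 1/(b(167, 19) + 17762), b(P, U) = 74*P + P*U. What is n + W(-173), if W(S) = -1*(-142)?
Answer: 4727607/33293 ≈ 142.00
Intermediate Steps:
W(S) = 142
n = 1/33293 (n = 1/(167*(74 + 19) + 17762) = 1/(167*93 + 17762) = 1/(15531 + 17762) = 1/33293 ≈ 3.0036e-5)
n + W(-173) = 1/33293 + 142 = 4727607/33293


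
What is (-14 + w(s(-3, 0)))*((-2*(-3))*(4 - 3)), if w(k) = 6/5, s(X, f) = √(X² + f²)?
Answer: -384/5 ≈ -76.800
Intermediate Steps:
w(k) = 6/5 (w(k) = 6*(⅕) = 6/5)
(-14 + w(s(-3, 0)))*((-2*(-3))*(4 - 3)) = (-14 + 6/5)*((-2*(-3))*(4 - 3)) = -384/5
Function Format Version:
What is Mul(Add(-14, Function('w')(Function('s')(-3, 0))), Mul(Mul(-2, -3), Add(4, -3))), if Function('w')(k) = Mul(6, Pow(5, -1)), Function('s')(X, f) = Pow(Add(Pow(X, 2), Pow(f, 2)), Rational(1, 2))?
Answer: Rational(-384, 5) ≈ -76.800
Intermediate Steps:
Function('w')(k) = Rational(6, 5) (Function('w')(k) = Mul(6, Rational(1, 5)) = Rational(6, 5))
Mul(Add(-14, Function('w')(Function('s')(-3, 0))), Mul(Mul(-2, -3), Add(4, -3))) = Mul(Add(-14, Rational(6, 5)), Mul(Mul(-2, -3), Add(4, -3))) = Mul(Rational(-64, 5), Mul(6, 1)) = Mul(Rational(-64, 5), 6) = Rational(-384, 5)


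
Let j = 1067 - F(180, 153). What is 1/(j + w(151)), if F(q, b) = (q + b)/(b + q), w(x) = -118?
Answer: 1/948 ≈ 0.0010549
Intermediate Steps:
F(q, b) = 1 (F(q, b) = (b + q)/(b + q) = 1)
j = 1066 (j = 1067 - 1*1 = 1067 - 1 = 1066)
1/(j + w(151)) = 1/(1066 - 118) = 1/948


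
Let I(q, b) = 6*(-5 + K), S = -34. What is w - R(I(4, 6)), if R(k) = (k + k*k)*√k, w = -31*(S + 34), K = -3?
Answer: -9024*I*√3 ≈ -15630.0*I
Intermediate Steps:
I(q, b) = -48 (I(q, b) = 6*(-5 - 3) = 6*(-8) = -48)
w = 0 (w = -31*(-34 + 34) = -31*0 = 0)
R(k) = √k*(k + k²) (R(k) = (k + k²)*√k = √k*(k + k²))
w - R(I(4, 6)) = 0 - (-48)^(3/2)*(1 - 48) = 0 - (-192*I*√3)*(-47) = 0 - 9024*I*√3 = -9024*I*√3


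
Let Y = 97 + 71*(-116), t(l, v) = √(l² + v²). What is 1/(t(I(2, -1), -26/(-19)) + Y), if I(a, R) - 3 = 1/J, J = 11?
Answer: -355519659/2893574005489 - 418*√124778/2893574005489 ≈ -0.00012292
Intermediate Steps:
I(a, R) = 34/11 (I(a, R) = 3 + 1/11 = 34/11)
Y = -8139 (Y = 97 - 8236 = -8139)
1/(t(I(2, -1), -26/(-19)) + Y) = 1/(√((34/11)² + (-26/(-19))²) - 8139) = 1/(√(1156/121 + (-26*(-1/19))²) - 8139) = 1/(√(1156/121 + (26/19)²) - 8139) = 1/(√(1156/121 + 676/361) - 8139) = 1/(√(499112/43681) - 8139) = 1/(2*√124778/209 - 8139) = 1/(-8139 + 2*√124778/209)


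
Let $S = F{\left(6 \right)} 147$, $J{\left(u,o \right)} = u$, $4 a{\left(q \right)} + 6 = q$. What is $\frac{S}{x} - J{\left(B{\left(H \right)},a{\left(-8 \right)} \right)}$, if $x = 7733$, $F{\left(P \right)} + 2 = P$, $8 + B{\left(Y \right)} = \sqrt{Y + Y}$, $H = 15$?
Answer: $\frac{62452}{7733} - \sqrt{30} \approx 2.5988$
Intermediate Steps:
$B{\left(Y \right)} = -8 + \sqrt{2} \sqrt{Y}$ ($B{\left(Y \right)} = -8 + \sqrt{Y + Y} = -8 + \sqrt{2 Y} = -8 + \sqrt{2} \sqrt{Y}$)
$a{\left(q \right)} = - \frac{3}{2} + \frac{q}{4}$
$F{\left(P \right)} = -2 + P$
$S = 588$ ($S = \left(-2 + 6\right) 147 = 4 \cdot 147 = 588$)
$\frac{S}{x} - J{\left(B{\left(H \right)},a{\left(-8 \right)} \right)} = \frac{588}{7733} - \left(-8 + \sqrt{2} \sqrt{15}\right) = 588 \cdot \frac{1}{7733} - \left(-8 + \sqrt{30}\right) = \frac{588}{7733} + \left(8 - \sqrt{30}\right) = \frac{62452}{7733} - \sqrt{30}$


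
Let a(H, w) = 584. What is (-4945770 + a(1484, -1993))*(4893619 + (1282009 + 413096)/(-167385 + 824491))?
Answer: -7950939534913687367/328553 ≈ -2.4200e+13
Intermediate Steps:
(-4945770 + a(1484, -1993))*(4893619 + (1282009 + 413096)/(-167385 + 824491)) = (-4945770 + 584)*(4893619 + (1282009 + 413096)/(-167385 + 824491)) = -4945186*(4893619 + 1695105/657106) = -4945186*3215628101719/657106 = -7950939534913687367/328553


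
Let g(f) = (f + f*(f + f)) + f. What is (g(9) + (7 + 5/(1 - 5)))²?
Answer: 552049/16 ≈ 34503.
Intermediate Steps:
g(f) = 2*f + 2*f² (g(f) = (f + f*(2*f)) + f = (f + 2*f²) + f = 2*f + 2*f²)
(g(9) + (7 + 5/(1 - 5)))² = (2*9*(1 + 9) + (7 + 5/(1 - 5)))² = (2*9*10 + (7 + 5/(-4)))² = (180 + (7 - ¼*5))² = (180 + (7 - 5/4))² = (180 + 23/4)² = (743/4)² = 552049/16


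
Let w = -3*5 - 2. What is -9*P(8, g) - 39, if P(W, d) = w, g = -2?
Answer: 114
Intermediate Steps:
w = -17 (w = -15 - 2 = -17)
P(W, d) = -17
-9*P(8, g) - 39 = -9*(-17) - 39 = 153 - 39 = 114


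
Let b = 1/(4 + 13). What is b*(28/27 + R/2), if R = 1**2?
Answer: 83/918 ≈ 0.090414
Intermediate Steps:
R = 1
b = 1/17 ≈ 0.058824
b*(28/27 + R/2) = (28/27 + 1/2)/17 = (1/17)*(83/54) = 83/918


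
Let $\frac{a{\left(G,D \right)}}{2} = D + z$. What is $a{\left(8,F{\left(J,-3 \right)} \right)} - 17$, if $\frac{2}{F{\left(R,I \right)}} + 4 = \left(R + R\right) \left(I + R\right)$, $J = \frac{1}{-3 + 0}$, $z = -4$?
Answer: $- \frac{109}{4} \approx -27.25$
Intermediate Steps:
$J = - \frac{1}{3}$ ($J = \frac{1}{-3} = - \frac{1}{3} \approx -0.33333$)
$F{\left(R,I \right)} = \frac{2}{-4 + 2 R \left(I + R\right)}$ ($F{\left(R,I \right)} = \frac{2}{-4 + \left(R + R\right) \left(I + R\right)} = \frac{2}{-4 + 2 R \left(I + R\right)}$)
$a{\left(G,D \right)} = -8 + 2 D$ ($a{\left(G,D \right)} = 2 \left(D - 4\right) = 2 \left(-4 + D\right) = -8 + 2 D$)
$a{\left(8,F{\left(J,-3 \right)} \right)} - 17 = \left(-8 + \frac{2}{-2 + \left(- \frac{1}{3}\right)^{2} - -1}\right) - 17 = \left(-8 + \frac{2}{-2 + \frac{1}{9} + 1}\right) - 17 = \left(-8 + \frac{2}{- \frac{8}{9}}\right) - 17 = \left(-8 + 2 \left(- \frac{9}{8}\right)\right) - 17 = \left(-8 - \frac{9}{4}\right) - 17 = - \frac{41}{4} - 17 = - \frac{109}{4}$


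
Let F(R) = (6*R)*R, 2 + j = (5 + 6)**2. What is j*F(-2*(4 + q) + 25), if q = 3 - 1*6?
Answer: 377706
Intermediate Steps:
q = -3 (q = 3 - 6 = -3)
j = 119 (j = -2 + (5 + 6)**2 = -2 + 11**2 = -2 + 121 = 119)
F(R) = 6*R**2
j*F(-2*(4 + q) + 25) = 119*(6*(-2*(4 - 3) + 25)**2) = 119*(6*(-2*1 + 25)**2) = 119*(6*(-2 + 25)**2) = 119*(6*23**2) = 119*(6*529) = 119*3174 = 377706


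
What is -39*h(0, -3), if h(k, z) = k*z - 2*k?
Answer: 0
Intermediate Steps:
h(k, z) = -2*k + k*z
-39*h(0, -3) = -0*(-2 - 3) = -0*(-5) = -39*0 = 0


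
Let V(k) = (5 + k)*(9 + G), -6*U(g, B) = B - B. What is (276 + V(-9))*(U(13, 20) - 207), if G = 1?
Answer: -48852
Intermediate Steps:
U(g, B) = 0 (U(g, B) = -(B - B)/6 = -1/6*0 = 0)
V(k) = 50 + 10*k (V(k) = (5 + k)*(9 + 1) = (5 + k)*10 = 50 + 10*k)
(276 + V(-9))*(U(13, 20) - 207) = (276 + (50 + 10*(-9)))*(0 - 207) = (276 + (50 - 90))*(-207) = (276 - 40)*(-207) = 236*(-207) = -48852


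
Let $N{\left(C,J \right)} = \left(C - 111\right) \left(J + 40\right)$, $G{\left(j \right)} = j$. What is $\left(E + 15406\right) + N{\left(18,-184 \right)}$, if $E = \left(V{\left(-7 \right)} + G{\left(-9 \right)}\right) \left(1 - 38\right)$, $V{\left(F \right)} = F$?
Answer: $29390$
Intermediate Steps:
$N{\left(C,J \right)} = \left(-111 + C\right) \left(40 + J\right)$
$E = 592$ ($E = \left(-7 - 9\right) \left(1 - 38\right) = \left(-16\right) \left(-37\right) = 592$)
$\left(E + 15406\right) + N{\left(18,-184 \right)} = \left(592 + 15406\right) + \left(-4440 - -20424 + 40 \cdot 18 + 18 \left(-184\right)\right) = 15998 + \left(-4440 + 20424 + 720 - 3312\right) = 15998 + 13392 = 29390$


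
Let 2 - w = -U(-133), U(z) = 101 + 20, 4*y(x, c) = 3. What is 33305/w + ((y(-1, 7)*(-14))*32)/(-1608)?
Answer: 2233157/8241 ≈ 270.98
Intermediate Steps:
y(x, c) = ¾ (y(x, c) = (¼)*3 = ¾)
U(z) = 121
w = 123 (w = 2 - (-1)*121 = 2 - 1*(-121) = 2 + 121 = 123)
33305/w + ((y(-1, 7)*(-14))*32)/(-1608) = 33305/123 + (((¾)*(-14))*32)/(-1608) = 33305*(1/123) - 21/2*32*(-1/1608) = 33305/123 - 336*(-1/1608) = 33305/123 + 14/67 = 2233157/8241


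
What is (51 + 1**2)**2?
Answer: 2704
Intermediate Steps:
(51 + 1**2)**2 = (51 + 1)**2 = 52**2 = 2704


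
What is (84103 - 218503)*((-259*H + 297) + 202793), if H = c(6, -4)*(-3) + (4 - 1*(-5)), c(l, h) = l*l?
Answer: -30741446400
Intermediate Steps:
c(l, h) = l²
H = -99 (H = 6²*(-3) + (4 - 1*(-5)) = 36*(-3) + (4 + 5) = -108 + 9 = -99)
(84103 - 218503)*((-259*H + 297) + 202793) = (84103 - 218503)*((-259*(-99) + 297) + 202793) = -134400*((25641 + 297) + 202793) = -134400*(25938 + 202793) = -134400*228731 = -30741446400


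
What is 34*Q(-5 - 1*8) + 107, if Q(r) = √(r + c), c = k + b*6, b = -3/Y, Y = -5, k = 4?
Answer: 107 + 102*I*√15/5 ≈ 107.0 + 79.009*I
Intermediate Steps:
b = ⅗ (b = -3/(-5) = -3*(-⅕) = ⅗ ≈ 0.60000)
c = 38/5 (c = 4 + (⅗)*6 = 4 + 18/5 = 38/5 ≈ 7.6000)
Q(r) = √(38/5 + r) (Q(r) = √(r + 38/5) = √(38/5 + r))
34*Q(-5 - 1*8) + 107 = 34*(√(190 + 25*(-5 - 1*8))/5) + 107 = 34*(√(190 + 25*(-5 - 8))/5) + 107 = 34*(√(190 + 25*(-13))/5) + 107 = 34*(√(190 - 325)/5) + 107 = 34*(√(-135)/5) + 107 = 34*((3*I*√15)/5) + 107 = 34*(3*I*√15/5) + 107 = 102*I*√15/5 + 107 = 107 + 102*I*√15/5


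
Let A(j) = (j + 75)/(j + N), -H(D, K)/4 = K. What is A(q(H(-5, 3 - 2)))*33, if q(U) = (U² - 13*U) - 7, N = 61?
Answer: 2244/61 ≈ 36.787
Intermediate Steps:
H(D, K) = -4*K
q(U) = -7 + U² - 13*U
A(j) = (75 + j)/(61 + j) (A(j) = (j + 75)/(j + 61) = (75 + j)/(61 + j))
A(q(H(-5, 3 - 2)))*33 = ((75 + (-7 + (-4*(3 - 2))² - (-52)*(3 - 2)))/(61 + (-7 + (-4*(3 - 2))² - (-52)*(3 - 2))))*33 = ((75 + (-7 + (-4*1)² - (-52)))/(61 + (-7 + (-4*1)² - (-52))))*33 = ((75 + (-7 + (-4)² - 13*(-4)))/(61 + (-7 + (-4)² - 13*(-4))))*33 = ((75 + (-7 + 16 + 52))/(61 + (-7 + 16 + 52)))*33 = ((75 + 61)/(61 + 61))*33 = (136/122)*33 = ((1/122)*136)*33 = (68/61)*33 = 2244/61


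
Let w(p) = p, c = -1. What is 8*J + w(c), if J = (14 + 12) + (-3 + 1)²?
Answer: 239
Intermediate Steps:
J = 30 (J = 26 + (-2)² = 26 + 4 = 30)
8*J + w(c) = 8*30 - 1 = 240 - 1 = 239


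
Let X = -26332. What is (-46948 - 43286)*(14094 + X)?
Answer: 1104283692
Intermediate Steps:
(-46948 - 43286)*(14094 + X) = (-46948 - 43286)*(14094 - 26332) = -90234*(-12238) = 1104283692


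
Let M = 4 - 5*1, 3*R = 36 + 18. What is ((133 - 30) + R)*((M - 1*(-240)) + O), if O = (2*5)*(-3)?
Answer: 25289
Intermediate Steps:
R = 18 (R = (36 + 18)/3 = (1/3)*54 = 18)
O = -30 (O = 10*(-3) = -30)
M = -1 (M = 4 - 5 = -1)
((133 - 30) + R)*((M - 1*(-240)) + O) = ((133 - 30) + 18)*((-1 - 1*(-240)) - 30) = (103 + 18)*((-1 + 240) - 30) = 121*(239 - 30) = 121*209 = 25289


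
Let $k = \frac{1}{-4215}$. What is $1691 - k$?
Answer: $\frac{7127566}{4215} \approx 1691.0$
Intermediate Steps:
$k = - \frac{1}{4215} \approx -0.00023725$
$1691 - k = 1691 - - \frac{1}{4215} = 1691 + \frac{1}{4215} = \frac{7127566}{4215}$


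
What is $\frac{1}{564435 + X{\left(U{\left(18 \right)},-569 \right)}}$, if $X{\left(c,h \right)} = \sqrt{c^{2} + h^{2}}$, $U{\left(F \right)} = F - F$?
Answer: $\frac{1}{565004} \approx 1.7699 \cdot 10^{-6}$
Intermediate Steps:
$U{\left(F \right)} = 0$
$\frac{1}{564435 + X{\left(U{\left(18 \right)},-569 \right)}} = \frac{1}{564435 + \sqrt{0^{2} + \left(-569\right)^{2}}} = \frac{1}{564435 + \sqrt{0 + 323761}} = \frac{1}{564435 + \sqrt{323761}} = \frac{1}{564435 + 569} = \frac{1}{565004}$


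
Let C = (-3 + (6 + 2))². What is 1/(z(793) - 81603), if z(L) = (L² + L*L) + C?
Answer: 1/1176120 ≈ 8.5025e-7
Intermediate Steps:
C = 25 (C = (-3 + 8)² = 5² = 25)
z(L) = 25 + 2*L² (z(L) = (L² + L*L) + 25 = (L² + L²) + 25 = 2*L² + 25 = 25 + 2*L²)
1/(z(793) - 81603) = 1/((25 + 2*793²) - 81603) = 1/((25 + 2*628849) - 81603) = 1/((25 + 1257698) - 81603) = 1/(1257723 - 81603) = 1/1176120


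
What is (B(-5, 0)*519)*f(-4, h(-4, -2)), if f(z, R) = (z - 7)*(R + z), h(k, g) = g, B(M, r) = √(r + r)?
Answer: 0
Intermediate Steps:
B(M, r) = √2*√r (B(M, r) = √(2*r) = √2*√r)
f(z, R) = (-7 + z)*(R + z)
(B(-5, 0)*519)*f(-4, h(-4, -2)) = ((√2*√0)*519)*((-4)² - 7*(-2) - 7*(-4) - 2*(-4)) = ((√2*0)*519)*(16 + 14 + 28 + 8) = (0*519)*66 = 0*66 = 0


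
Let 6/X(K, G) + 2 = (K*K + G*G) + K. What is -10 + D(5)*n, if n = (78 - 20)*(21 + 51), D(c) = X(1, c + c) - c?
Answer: -515986/25 ≈ -20639.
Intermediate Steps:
X(K, G) = 6/(-2 + K + G**2 + K**2) (X(K, G) = 6/(-2 + ((K*K + G*G) + K)) = 6/(-2 + ((K**2 + G**2) + K)) = 6/(-2 + ((G**2 + K**2) + K)) = 6/(-2 + (K + G**2 + K**2)) = 6/(-2 + K + G**2 + K**2))
D(c) = -c + 3/(2*c**2) (D(c) = 6/(-2 + 1 + (c + c)**2 + 1**2) - c = 6/(-2 + 1 + (2*c)**2 + 1) - c = 6/(-2 + 1 + 4*c**2 + 1) - c = 6/((4*c**2)) - c = 6*(1/(4*c**2)) - c = 3/(2*c**2) - c = -c + 3/(2*c**2))
n = 4176 (n = 58*72 = 4176)
-10 + D(5)*n = -10 + (-1*5 + (3/2)/5**2)*4176 = -10 + (-5 + (3/2)*(1/25))*4176 = -10 + (-5 + 3/50)*4176 = -10 - 247/50*4176 = -10 - 515736/25 = -515986/25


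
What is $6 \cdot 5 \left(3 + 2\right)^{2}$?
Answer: $750$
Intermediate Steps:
$6 \cdot 5 \left(3 + 2\right)^{2} = 30 \cdot 5^{2} = 30 \cdot 25 = 750$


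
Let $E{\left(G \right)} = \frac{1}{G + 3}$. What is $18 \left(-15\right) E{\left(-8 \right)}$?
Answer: $54$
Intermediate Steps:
$E{\left(G \right)} = \frac{1}{3 + G}$
$18 \left(-15\right) E{\left(-8 \right)} = \frac{18 \left(-15\right)}{3 - 8} = - \frac{270}{-5} = \left(-270\right) \left(- \frac{1}{5}\right) = 54$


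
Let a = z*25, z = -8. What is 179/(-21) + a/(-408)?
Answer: -956/119 ≈ -8.0336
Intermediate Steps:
a = -200 (a = -8*25 = -200)
179/(-21) + a/(-408) = 179/(-21) - 200/(-408) = 179*(-1/21) - 200*(-1/408) = -179/21 + 25/51 = -956/119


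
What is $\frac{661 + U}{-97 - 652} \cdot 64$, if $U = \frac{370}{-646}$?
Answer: $- \frac{1950336}{34561} \approx -56.432$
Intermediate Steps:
$U = - \frac{185}{323}$ ($U = 370 \left(- \frac{1}{646}\right) = - \frac{185}{323} \approx -0.57276$)
$\frac{661 + U}{-97 - 652} \cdot 64 = \frac{661 - \frac{185}{323}}{-97 - 652} \cdot 64 = \frac{213318}{323 \left(-749\right)} 64 = \frac{213318}{323} \left(- \frac{1}{749}\right) 64 = \left(- \frac{30474}{34561}\right) 64 = - \frac{1950336}{34561}$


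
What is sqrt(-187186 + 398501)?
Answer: sqrt(211315) ≈ 459.69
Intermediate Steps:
sqrt(-187186 + 398501) = sqrt(211315)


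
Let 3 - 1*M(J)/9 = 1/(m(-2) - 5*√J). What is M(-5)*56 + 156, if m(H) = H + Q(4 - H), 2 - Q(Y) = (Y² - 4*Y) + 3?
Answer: 8448/5 - 36*I*√5/5 ≈ 1689.6 - 16.1*I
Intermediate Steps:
Q(Y) = -1 - Y² + 4*Y (Q(Y) = 2 - ((Y² - 4*Y) + 3) = 2 - (3 + Y² - 4*Y) = 2 + (-3 - Y² + 4*Y) = -1 - Y² + 4*Y)
m(H) = 15 - (4 - H)² - 3*H (m(H) = H + (-1 - (4 - H)² + 4*(4 - H)) = H + (-1 - (4 - H)² + (16 - 4*H)) = H + (15 - (4 - H)² - 4*H) = 15 - (4 - H)² - 3*H)
M(J) = 27 - 9/(-15 - 5*√J) (M(J) = 27 - 9/((-1 - 1*(-2)² + 5*(-2)) - 5*√J) = 27 - 9/((-1 - 1*4 - 10) - 5*√J) = 27 - 9/((-1 - 4 - 10) - 5*√J) = 27 - 9/(-15 - 5*√J))
M(-5)*56 + 156 = (9*(46 + 15*√(-5))/(5*(3 + √(-5))))*56 + 156 = (9*(46 + 15*(I*√5))/(5*(3 + I*√5)))*56 + 156 = (9*(46 + 15*I*√5)/(5*(3 + I*√5)))*56 + 156 = 504*(46 + 15*I*√5)/(5*(3 + I*√5)) + 156 = 156 + 504*(46 + 15*I*√5)/(5*(3 + I*√5))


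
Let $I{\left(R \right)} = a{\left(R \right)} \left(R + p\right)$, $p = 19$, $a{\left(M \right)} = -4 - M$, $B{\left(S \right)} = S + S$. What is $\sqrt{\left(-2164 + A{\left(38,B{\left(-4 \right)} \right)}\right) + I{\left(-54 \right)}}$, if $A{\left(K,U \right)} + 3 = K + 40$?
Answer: $i \sqrt{3839} \approx 61.96 i$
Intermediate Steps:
$B{\left(S \right)} = 2 S$
$A{\left(K,U \right)} = 37 + K$ ($A{\left(K,U \right)} = -3 + \left(K + 40\right) = -3 + \left(40 + K\right) = 37 + K$)
$I{\left(R \right)} = \left(-4 - R\right) \left(19 + R\right)$ ($I{\left(R \right)} = \left(-4 - R\right) \left(R + 19\right) = \left(-4 - R\right) \left(19 + R\right)$)
$\sqrt{\left(-2164 + A{\left(38,B{\left(-4 \right)} \right)}\right) + I{\left(-54 \right)}} = \sqrt{\left(-2164 + \left(37 + 38\right)\right) - \left(4 - 54\right) \left(19 - 54\right)} = \sqrt{\left(-2164 + 75\right) - \left(-50\right) \left(-35\right)} = \sqrt{-2089 - 1750} = \sqrt{-3839} = i \sqrt{3839}$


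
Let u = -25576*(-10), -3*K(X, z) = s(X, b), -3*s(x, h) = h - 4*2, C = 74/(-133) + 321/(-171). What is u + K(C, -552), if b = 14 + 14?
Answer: 2301860/9 ≈ 2.5576e+5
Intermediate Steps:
b = 28
C = -971/399 (C = 74*(-1/133) + 321*(-1/171) = -74/133 - 107/57 = -971/399 ≈ -2.4336)
s(x, h) = 8/3 - h/3 (s(x, h) = -(h - 4*2)/3 = -(h - 8)/3 = -(-8 + h)/3 = 8/3 - h/3)
K(X, z) = 20/9 (K(X, z) = -(8/3 - ⅓*28)/3 = -(8/3 - 28/3)/3 = -⅓*(-20/3) = 20/9)
u = 255760
u + K(C, -552) = 255760 + 20/9 = 2301860/9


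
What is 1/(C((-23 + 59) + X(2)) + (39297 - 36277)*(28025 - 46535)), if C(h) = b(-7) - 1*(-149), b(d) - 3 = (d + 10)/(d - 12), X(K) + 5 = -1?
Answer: -19/1062100915 ≈ -1.7889e-8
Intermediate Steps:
X(K) = -6 (X(K) = -5 - 1 = -6)
b(d) = 3 + (10 + d)/(-12 + d) (b(d) = 3 + (d + 10)/(d - 12) = 3 + (10 + d)/(-12 + d))
C(h) = 2885/19 (C(h) = 2*(-13 + 2*(-7))/(-12 - 7) - 1*(-149) = 2*(-13 - 14)/(-19) + 149 = 2*(-1/19)*(-27) + 149 = 54/19 + 149 = 2885/19)
1/(C((-23 + 59) + X(2)) + (39297 - 36277)*(28025 - 46535)) = 1/(2885/19 + (39297 - 36277)*(28025 - 46535)) = 1/(2885/19 + 3020*(-18510)) = 1/(2885/19 - 55900200) = 1/(-1062100915/19) = -19/1062100915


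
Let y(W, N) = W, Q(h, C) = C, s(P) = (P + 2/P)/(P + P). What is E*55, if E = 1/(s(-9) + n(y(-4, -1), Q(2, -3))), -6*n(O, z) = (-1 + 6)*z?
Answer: 4455/244 ≈ 18.258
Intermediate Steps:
s(P) = (P + 2/P)/(2*P) (s(P) = (P + 2/P)/((2*P)) = (P + 2/P)*(1/(2*P)) = (P + 2/P)/(2*P))
n(O, z) = -5*z/6 (n(O, z) = -(-1 + 6)*z/6 = -5*z/6)
E = 81/244 (E = 1/((1/2 + (-9)**(-2)) - 5/6*(-3)) = 1/((1/2 + 1/81) + 5/2) = 1/(83/162 + 5/2) = 1/(244/81) = 81/244 ≈ 0.33197)
E*55 = (81/244)*55 = 4455/244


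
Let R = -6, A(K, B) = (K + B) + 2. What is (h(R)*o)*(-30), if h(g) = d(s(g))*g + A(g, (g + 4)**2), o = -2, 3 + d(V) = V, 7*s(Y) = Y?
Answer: 9720/7 ≈ 1388.6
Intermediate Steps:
s(Y) = Y/7
d(V) = -3 + V
A(K, B) = 2 + B + K (A(K, B) = (B + K) + 2 = 2 + B + K)
h(g) = 2 + g + (4 + g)**2 + g*(-3 + g/7) (h(g) = (-3 + g/7)*g + (2 + (g + 4)**2 + g) = g*(-3 + g/7) + (2 + (4 + g)**2 + g) = g*(-3 + g/7) + (2 + g + (4 + g)**2) = 2 + g + (4 + g)**2 + g*(-3 + g/7))
(h(R)*o)*(-30) = ((18 + 6*(-6) + (8/7)*(-6)**2)*(-2))*(-30) = ((18 - 36 + (8/7)*36)*(-2))*(-30) = ((18 - 36 + 288/7)*(-2))*(-30) = ((162/7)*(-2))*(-30) = -324/7*(-30) = 9720/7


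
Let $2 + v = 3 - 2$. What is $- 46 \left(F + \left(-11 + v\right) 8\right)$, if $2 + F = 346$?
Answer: $-11408$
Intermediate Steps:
$F = 344$ ($F = -2 + 346 = 344$)
$v = -1$ ($v = -2 + \left(3 - 2\right) = -2 + 1 = -1$)
$- 46 \left(F + \left(-11 + v\right) 8\right) = - 46 \left(344 + \left(-11 - 1\right) 8\right) = - 46 \left(344 - 96\right) = \left(-46\right) 248 = -11408$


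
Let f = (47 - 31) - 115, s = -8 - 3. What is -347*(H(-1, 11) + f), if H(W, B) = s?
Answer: 38170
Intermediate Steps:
s = -11
H(W, B) = -11
f = -99 (f = 16 - 115 = -99)
-347*(H(-1, 11) + f) = -347*(-11 - 99) = -347*(-110) = 38170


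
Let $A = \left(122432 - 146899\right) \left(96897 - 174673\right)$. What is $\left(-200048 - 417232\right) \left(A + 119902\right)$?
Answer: $-1174724144680320$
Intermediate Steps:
$A = 1902945392$ ($A = \left(-24467\right) \left(-77776\right) = 1902945392$)
$\left(-200048 - 417232\right) \left(A + 119902\right) = \left(-200048 - 417232\right) \left(1902945392 + 119902\right) = \left(-200048 - 417232\right) 1903065294 = \left(-617280\right) 1903065294 = -1174724144680320$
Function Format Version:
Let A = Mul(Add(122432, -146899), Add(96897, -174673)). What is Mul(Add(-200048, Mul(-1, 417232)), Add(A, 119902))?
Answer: -1174724144680320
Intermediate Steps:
A = 1902945392 (A = Mul(-24467, -77776) = 1902945392)
Mul(Add(-200048, Mul(-1, 417232)), Add(A, 119902)) = Mul(Add(-200048, Mul(-1, 417232)), Add(1902945392, 119902)) = Mul(Add(-200048, -417232), 1903065294) = Mul(-617280, 1903065294) = -1174724144680320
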